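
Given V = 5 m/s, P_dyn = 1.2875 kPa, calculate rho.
Formula: P_{dyn} = \frac{1}{2} \rho V^2
Substituting knowns: 1.2875 = 0.5·rho·5²/1000
Solving for rho: rho = 2·(1.2875·1000)/5² = 103 kg/m³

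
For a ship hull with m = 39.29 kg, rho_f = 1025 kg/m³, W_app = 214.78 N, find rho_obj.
Formula: W_{app} = mg\left(1 - \frac{\rho_f}{\rho_{obj}}\right)
Substituting knowns: 214.78 = 39.29·9.81·(1 − 1025/rho_obj)
Solving for rho_obj: rho_obj = 1025/(1 − 214.78/(39.29·9.81)) = 2315 kg/m³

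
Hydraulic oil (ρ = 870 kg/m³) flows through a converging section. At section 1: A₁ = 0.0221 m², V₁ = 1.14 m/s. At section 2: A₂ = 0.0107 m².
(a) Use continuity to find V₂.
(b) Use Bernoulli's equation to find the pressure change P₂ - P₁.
(a) Continuity: A₁V₁=A₂V₂ -> V₂=A₁V₁/A₂=0.0221*1.14/0.0107=2.35 m/s
(b) Bernoulli: P₂-P₁=0.5*rho*(V₁^2-V₂^2)/1000=0.5*870*(1.14^2-2.35^2)/1000=-1.837 kPa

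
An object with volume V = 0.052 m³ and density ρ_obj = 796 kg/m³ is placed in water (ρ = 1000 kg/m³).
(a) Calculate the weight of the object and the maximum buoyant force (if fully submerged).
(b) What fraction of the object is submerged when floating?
(a) W=rho_obj*g*V=796*9.81*0.052=406.1 N; F_B(max)=rho*g*V=1000*9.81*0.052=510.1 N
(b) Floating fraction=rho_obj/rho=796/1000=0.796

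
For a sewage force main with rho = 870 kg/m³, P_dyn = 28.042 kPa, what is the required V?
Formula: P_{dyn} = \frac{1}{2} \rho V^2
Substituting knowns: 28.042 = 0.5·870·V²/1000
Solving for V: V = √(2·(28.042·1000)/870) = 8.029 m/s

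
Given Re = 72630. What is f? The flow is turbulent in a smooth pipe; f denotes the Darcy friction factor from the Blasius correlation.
Formula: f = \frac{0.316}{Re^{0.25}}
f = 0.316/72630^0.25 = 0.01925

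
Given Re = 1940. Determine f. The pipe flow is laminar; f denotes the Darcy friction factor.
Formula: f = \frac{64}{Re}
f = 64/1940 = 0.03299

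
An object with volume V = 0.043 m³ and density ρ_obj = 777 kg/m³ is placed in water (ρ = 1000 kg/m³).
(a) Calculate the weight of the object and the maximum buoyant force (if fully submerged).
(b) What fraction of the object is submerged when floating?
(a) W=rho_obj*g*V=777*9.81*0.043=327.8 N; F_B(max)=rho*g*V=1000*9.81*0.043=421.8 N
(b) Floating fraction=rho_obj/rho=777/1000=0.777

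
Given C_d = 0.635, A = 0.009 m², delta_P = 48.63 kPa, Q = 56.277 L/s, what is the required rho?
Formula: Q = C_d A \sqrt{\frac{2 \Delta P}{\rho}}
Substituting knowns: 56.277 = 0.635·0.009·√(2·(48.63·1000)/rho)·1000
Solving for rho: rho = 2·(48.63·1000)/((56.277/1000)/(0.635·0.009))² = 1003 kg/m³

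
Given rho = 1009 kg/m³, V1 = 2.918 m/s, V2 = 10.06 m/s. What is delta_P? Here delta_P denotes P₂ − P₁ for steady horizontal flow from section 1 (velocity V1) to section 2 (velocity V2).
Formula: \Delta P = \frac{1}{2} \rho (V_1^2 - V_2^2)
delta_P = 0.5·1009·(2.918² − 10.06²)/1000 = -46.76 kPa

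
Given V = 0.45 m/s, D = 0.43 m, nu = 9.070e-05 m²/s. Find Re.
Formula: Re = \frac{V D}{\nu}
Re = 0.45·0.43/9.070e-05 = 2133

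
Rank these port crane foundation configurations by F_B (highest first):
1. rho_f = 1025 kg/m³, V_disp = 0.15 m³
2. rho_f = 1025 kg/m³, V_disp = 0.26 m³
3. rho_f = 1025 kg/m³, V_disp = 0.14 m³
Case 1: F_B = 1508 N
Case 2: F_B = 2614 N
Case 3: F_B = 1408 N
Ranking (highest first): 2, 1, 3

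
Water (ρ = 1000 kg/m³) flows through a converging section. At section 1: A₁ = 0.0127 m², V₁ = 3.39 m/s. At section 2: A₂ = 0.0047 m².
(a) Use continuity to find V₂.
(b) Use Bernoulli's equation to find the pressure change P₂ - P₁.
(a) Continuity: A₁V₁=A₂V₂ -> V₂=A₁V₁/A₂=0.0127*3.39/0.0047=9.16 m/s
(b) Bernoulli: P₂-P₁=0.5*rho*(V₁^2-V₂^2)/1000=0.5*1000*(3.39^2-9.16^2)/1000=-36.21 kPa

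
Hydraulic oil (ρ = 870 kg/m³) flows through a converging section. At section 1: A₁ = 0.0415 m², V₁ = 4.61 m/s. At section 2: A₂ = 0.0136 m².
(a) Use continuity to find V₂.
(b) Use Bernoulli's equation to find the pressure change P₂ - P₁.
(a) Continuity: A₁V₁=A₂V₂ -> V₂=A₁V₁/A₂=0.0415*4.61/0.0136=14.07 m/s
(b) Bernoulli: P₂-P₁=0.5*rho*(V₁^2-V₂^2)/1000=0.5*870*(4.61^2-14.07^2)/1000=-76.87 kPa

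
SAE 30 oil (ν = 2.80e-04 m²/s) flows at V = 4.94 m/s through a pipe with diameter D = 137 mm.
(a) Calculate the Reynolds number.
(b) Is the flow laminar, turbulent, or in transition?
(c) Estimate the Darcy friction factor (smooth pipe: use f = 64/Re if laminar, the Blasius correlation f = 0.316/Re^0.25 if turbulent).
(a) Re = V·D/ν = 4.94·0.137/2.80e-04 = 2417.1
(b) Flow regime: transition (2300 ≤ Re ≤ 4000)
(c) Friction factor: f ≈ 0.04 (transitional regime, no simple correlation)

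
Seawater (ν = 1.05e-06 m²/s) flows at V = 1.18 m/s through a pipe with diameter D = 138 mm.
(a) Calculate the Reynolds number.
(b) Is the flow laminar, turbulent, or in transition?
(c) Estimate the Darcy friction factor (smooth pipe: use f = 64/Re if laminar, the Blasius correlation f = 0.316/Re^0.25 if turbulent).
(a) Re = V·D/ν = 1.18·0.138/1.05e-06 = 155090
(b) Flow regime: turbulent (Re > 4000)
(c) Friction factor: f = 0.316/Re^0.25 = 0.316/155090^0.25 = 0.01592 (Blasius is strictly valid for Re ≲ 1e5; used here as the smooth-pipe estimate the problem specifies)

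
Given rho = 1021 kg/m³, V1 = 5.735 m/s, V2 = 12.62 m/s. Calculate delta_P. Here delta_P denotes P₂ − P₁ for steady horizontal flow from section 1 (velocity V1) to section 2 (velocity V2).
Formula: \Delta P = \frac{1}{2} \rho (V_1^2 - V_2^2)
delta_P = 0.5·1021·(5.735² − 12.62²)/1000 = -64.51 kPa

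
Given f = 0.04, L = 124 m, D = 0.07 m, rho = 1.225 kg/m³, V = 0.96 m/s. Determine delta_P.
Formula: \Delta P = f \frac{L}{D} \frac{\rho V^2}{2}
delta_P = 0.04·(124/0.07)·0.5·1.225·0.96²/1000 = 0.04 kPa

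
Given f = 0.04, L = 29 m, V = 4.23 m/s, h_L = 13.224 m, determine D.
Formula: h_L = f \frac{L}{D} \frac{V^2}{2g}
Substituting knowns: 13.224 = 0.04·(29/D)·4.23²/(2·9.81)
Solving for D: D = 0.04·29·4.23²/(2·9.81·13.224) = 0.08 m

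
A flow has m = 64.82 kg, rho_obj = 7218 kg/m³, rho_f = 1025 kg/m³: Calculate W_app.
Formula: W_{app} = mg\left(1 - \frac{\rho_f}{\rho_{obj}}\right)
W_app = 64.82·9.81·(1 − 1025/7218) = 545.6 N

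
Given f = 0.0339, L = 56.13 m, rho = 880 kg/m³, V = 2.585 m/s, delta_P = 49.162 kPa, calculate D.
Formula: \Delta P = f \frac{L}{D} \frac{\rho V^2}{2}
Substituting knowns: 49.162 = 0.0339·(56.13/D)·0.5·880·2.585²/1000
Solving for D: D = 0.0339·56.13·0.5·880·2.585²/(49.162·1000) = 0.1138 m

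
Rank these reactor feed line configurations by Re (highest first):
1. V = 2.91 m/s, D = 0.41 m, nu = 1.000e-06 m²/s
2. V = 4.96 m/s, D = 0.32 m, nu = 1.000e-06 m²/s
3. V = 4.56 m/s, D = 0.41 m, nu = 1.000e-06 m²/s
Case 1: Re = 1.193e+06
Case 2: Re = 1.587e+06
Case 3: Re = 1.870e+06
Ranking (highest first): 3, 2, 1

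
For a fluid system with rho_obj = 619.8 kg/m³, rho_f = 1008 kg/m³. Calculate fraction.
Formula: f_{sub} = \frac{\rho_{obj}}{\rho_f}
fraction = 619.8/1008 = 0.6149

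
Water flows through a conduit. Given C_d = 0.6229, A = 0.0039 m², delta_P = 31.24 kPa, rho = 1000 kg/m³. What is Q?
Formula: Q = C_d A \sqrt{\frac{2 \Delta P}{\rho}}
Q = 0.6229·0.0039·√(2·(31.24·1000)/1000)·1000 = 19.2 L/s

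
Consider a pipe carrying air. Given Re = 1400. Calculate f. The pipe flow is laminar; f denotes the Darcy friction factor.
Formula: f = \frac{64}{Re}
f = 64/1400 = 0.04571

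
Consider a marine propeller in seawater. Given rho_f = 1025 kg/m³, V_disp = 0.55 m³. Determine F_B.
Formula: F_B = \rho_f g V_{disp}
F_B = 1025·9.81·0.55 = 5530 N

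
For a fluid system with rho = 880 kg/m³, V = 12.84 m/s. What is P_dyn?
Formula: P_{dyn} = \frac{1}{2} \rho V^2
P_dyn = 0.5·880·12.84²/1000 = 72.54 kPa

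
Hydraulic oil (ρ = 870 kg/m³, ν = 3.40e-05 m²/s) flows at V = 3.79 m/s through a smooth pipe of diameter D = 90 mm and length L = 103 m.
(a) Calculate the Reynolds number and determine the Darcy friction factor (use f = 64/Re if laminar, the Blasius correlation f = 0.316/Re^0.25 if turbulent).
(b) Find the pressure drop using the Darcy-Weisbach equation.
(a) Re = V·D/ν = 3.79·0.09/3.40e-05 = 10032 → turbulent (Re > 4000); f = 0.316/Re^0.25 = 0.316/10032^0.25 = 0.031575
(b) Darcy-Weisbach: ΔP = f·(L/D)·½ρV²/1000 = 0.031575·(103/0.090)·½·870·3.79²/1000 = 225.8 kPa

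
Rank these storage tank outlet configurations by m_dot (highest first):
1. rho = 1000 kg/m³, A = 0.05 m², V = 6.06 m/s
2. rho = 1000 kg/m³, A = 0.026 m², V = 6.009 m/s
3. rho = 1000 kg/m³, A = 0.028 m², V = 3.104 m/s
Case 1: m_dot = 303 kg/s
Case 2: m_dot = 156.2 kg/s
Case 3: m_dot = 86.91 kg/s
Ranking (highest first): 1, 2, 3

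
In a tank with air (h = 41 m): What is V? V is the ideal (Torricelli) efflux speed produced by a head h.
Formula: V = \sqrt{2 g h}
V = √(2·9.81·41) = 28.36 m/s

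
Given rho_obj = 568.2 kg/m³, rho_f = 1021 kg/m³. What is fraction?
Formula: f_{sub} = \frac{\rho_{obj}}{\rho_f}
fraction = 568.2/1021 = 0.5565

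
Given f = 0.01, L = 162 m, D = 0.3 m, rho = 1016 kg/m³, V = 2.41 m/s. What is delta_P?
Formula: \Delta P = f \frac{L}{D} \frac{\rho V^2}{2}
delta_P = 0.01·(162/0.3)·0.5·1016·2.41²/1000 = 15.93 kPa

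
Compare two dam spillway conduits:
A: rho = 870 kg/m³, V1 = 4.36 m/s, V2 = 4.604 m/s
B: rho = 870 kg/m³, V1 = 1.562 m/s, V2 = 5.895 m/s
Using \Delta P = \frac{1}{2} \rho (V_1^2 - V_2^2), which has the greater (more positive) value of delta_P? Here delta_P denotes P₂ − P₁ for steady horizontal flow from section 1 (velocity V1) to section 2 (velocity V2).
delta_P(A) = -0.9514 kPa, delta_P(B) = -14.06 kPa. Answer: A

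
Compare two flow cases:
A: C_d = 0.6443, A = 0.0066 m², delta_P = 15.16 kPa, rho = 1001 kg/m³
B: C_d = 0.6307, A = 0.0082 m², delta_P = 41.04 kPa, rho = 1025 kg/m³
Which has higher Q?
Q(A) = 23.4 L/s, Q(B) = 46.28 L/s. Answer: B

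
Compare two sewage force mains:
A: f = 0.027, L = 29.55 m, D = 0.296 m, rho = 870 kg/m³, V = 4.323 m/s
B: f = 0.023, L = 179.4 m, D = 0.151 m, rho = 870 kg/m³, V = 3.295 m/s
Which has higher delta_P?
delta_P(A) = 21.91 kPa, delta_P(B) = 129.1 kPa. Answer: B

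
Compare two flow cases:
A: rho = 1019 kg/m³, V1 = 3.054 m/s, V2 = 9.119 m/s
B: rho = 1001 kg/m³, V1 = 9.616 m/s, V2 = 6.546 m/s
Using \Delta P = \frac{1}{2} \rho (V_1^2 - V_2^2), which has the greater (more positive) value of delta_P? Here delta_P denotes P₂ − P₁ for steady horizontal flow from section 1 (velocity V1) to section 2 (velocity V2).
delta_P(A) = -37.62 kPa, delta_P(B) = 24.83 kPa. Answer: B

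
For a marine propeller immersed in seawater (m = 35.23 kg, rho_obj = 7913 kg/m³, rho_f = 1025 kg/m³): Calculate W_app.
Formula: W_{app} = mg\left(1 - \frac{\rho_f}{\rho_{obj}}\right)
W_app = 35.23·9.81·(1 − 1025/7913) = 300.8 N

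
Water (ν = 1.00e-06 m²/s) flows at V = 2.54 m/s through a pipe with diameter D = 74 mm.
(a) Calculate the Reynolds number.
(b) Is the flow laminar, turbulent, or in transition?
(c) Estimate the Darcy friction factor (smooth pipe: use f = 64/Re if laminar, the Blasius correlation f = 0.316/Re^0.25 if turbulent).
(a) Re = V·D/ν = 2.54·0.074/1.00e-06 = 187960
(b) Flow regime: turbulent (Re > 4000)
(c) Friction factor: f = 0.316/Re^0.25 = 0.316/187960^0.25 = 0.01518 (Blasius is strictly valid for Re ≲ 1e5; used here as the smooth-pipe estimate the problem specifies)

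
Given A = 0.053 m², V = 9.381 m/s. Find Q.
Formula: Q = A V
Q = 0.053·9.381·1000 = 497.2 L/s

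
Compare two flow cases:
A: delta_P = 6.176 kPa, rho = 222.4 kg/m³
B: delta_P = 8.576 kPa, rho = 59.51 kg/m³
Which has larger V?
V(A) = 7.452 m/s, V(B) = 16.98 m/s. Answer: B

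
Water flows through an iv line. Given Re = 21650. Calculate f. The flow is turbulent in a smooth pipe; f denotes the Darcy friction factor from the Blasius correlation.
Formula: f = \frac{0.316}{Re^{0.25}}
f = 0.316/21650^0.25 = 0.02605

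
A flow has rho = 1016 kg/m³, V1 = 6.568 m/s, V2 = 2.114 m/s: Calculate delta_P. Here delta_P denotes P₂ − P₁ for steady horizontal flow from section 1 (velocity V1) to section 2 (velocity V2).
Formula: \Delta P = \frac{1}{2} \rho (V_1^2 - V_2^2)
delta_P = 0.5·1016·(6.568² − 2.114²)/1000 = 19.64 kPa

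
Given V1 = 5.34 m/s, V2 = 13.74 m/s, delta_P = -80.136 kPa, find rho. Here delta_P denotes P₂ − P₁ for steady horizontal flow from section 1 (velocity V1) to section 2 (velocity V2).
Formula: \Delta P = \frac{1}{2} \rho (V_1^2 - V_2^2)
Substituting knowns: -80.136 = 0.5·rho·(5.34² − 13.74²)/1000
Solving for rho: rho = 2·(-80.136·1000)/(5.34² − 13.74²) = 1000 kg/m³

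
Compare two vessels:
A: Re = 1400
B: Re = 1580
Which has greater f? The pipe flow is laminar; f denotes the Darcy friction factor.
f(A) = 0.04571, f(B) = 0.04051. Answer: A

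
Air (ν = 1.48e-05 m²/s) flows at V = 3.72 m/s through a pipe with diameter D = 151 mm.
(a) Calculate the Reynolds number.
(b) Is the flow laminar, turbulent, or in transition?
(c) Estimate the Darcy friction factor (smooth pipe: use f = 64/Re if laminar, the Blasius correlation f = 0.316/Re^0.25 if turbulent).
(a) Re = V·D/ν = 3.72·0.151/1.48e-05 = 37954
(b) Flow regime: turbulent (Re > 4000)
(c) Friction factor: f = 0.316/Re^0.25 = 0.316/37954^0.25 = 0.02264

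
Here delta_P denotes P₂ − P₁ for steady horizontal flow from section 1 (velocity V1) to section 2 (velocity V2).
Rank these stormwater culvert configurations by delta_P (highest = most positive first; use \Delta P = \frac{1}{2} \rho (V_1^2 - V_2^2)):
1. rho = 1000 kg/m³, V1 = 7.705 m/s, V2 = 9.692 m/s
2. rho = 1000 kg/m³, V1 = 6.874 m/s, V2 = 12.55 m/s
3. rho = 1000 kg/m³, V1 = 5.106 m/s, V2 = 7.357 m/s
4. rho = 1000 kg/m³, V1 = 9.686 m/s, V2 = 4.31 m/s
Case 1: delta_P = -17.28 kPa
Case 2: delta_P = -55.13 kPa
Case 3: delta_P = -14.03 kPa
Case 4: delta_P = 37.62 kPa
Ranking (highest first): 4, 3, 1, 2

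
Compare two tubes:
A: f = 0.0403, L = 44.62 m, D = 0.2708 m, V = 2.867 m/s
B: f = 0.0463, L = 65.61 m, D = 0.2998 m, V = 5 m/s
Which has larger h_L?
h_L(A) = 2.782 m, h_L(B) = 12.91 m. Answer: B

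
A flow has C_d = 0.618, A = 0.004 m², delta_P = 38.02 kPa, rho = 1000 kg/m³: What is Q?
Formula: Q = C_d A \sqrt{\frac{2 \Delta P}{\rho}}
Q = 0.618·0.004·√(2·(38.02·1000)/1000)·1000 = 21.56 L/s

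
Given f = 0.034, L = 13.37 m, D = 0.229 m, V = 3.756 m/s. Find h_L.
Formula: h_L = f \frac{L}{D} \frac{V^2}{2g}
h_L = 0.034·(13.37/0.229)·3.756²/(2·9.81) = 1.427 m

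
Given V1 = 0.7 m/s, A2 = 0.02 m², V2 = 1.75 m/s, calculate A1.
Formula: V_2 = \frac{A_1 V_1}{A_2}
Substituting knowns: 1.75 = A1·0.7/0.02
Solving for A1: A1 = 1.75·0.02/0.7 = 0.05 m²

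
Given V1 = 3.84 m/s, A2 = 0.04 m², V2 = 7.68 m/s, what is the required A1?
Formula: V_2 = \frac{A_1 V_1}{A_2}
Substituting knowns: 7.68 = A1·3.84/0.04
Solving for A1: A1 = 7.68·0.04/3.84 = 0.08 m²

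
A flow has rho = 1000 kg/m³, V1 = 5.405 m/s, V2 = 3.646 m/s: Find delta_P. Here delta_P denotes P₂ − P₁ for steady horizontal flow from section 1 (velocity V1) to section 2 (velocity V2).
Formula: \Delta P = \frac{1}{2} \rho (V_1^2 - V_2^2)
delta_P = 0.5·1000·(5.405² − 3.646²)/1000 = 7.96 kPa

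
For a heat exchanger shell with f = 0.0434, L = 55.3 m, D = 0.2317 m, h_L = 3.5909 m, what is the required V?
Formula: h_L = f \frac{L}{D} \frac{V^2}{2g}
Substituting knowns: 3.5909 = 0.0434·(55.3/0.2317)·V²/(2·9.81)
Solving for V: V = √(3.5909·2·9.81/(0.0434·(55.3/0.2317))) = 2.608 m/s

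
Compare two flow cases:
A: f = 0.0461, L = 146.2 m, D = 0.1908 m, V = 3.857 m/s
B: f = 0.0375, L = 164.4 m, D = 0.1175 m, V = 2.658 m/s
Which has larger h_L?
h_L(A) = 26.78 m, h_L(B) = 18.89 m. Answer: A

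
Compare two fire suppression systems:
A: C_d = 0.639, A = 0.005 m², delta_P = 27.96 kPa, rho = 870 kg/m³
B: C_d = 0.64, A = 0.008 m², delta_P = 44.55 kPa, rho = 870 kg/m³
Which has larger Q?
Q(A) = 25.62 L/s, Q(B) = 51.81 L/s. Answer: B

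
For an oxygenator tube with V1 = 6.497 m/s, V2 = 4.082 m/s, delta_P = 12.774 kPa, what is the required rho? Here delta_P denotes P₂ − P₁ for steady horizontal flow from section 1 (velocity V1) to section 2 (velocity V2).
Formula: \Delta P = \frac{1}{2} \rho (V_1^2 - V_2^2)
Substituting knowns: 12.774 = 0.5·rho·(6.497² − 4.082²)/1000
Solving for rho: rho = 2·(12.774·1000)/(6.497² − 4.082²) = 1000 kg/m³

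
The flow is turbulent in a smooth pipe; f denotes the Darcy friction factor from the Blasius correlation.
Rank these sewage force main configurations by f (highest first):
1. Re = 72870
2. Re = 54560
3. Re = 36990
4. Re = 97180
Case 1: f = 0.01923
Case 2: f = 0.02068
Case 3: f = 0.02279
Case 4: f = 0.0179
Ranking (highest first): 3, 2, 1, 4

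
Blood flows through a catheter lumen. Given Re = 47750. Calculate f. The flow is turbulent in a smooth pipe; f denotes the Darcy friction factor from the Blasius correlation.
Formula: f = \frac{0.316}{Re^{0.25}}
f = 0.316/47750^0.25 = 0.02138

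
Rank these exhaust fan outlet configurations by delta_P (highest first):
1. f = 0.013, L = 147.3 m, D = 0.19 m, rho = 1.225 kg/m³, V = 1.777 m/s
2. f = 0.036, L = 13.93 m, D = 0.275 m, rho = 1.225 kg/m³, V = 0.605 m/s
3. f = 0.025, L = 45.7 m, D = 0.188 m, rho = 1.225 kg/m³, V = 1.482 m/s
Case 1: delta_P = 0.01949 kPa
Case 2: delta_P = 0.0004088 kPa
Case 3: delta_P = 0.008175 kPa
Ranking (highest first): 1, 3, 2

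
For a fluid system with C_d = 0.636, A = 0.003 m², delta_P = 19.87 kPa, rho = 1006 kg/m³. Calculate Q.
Formula: Q = C_d A \sqrt{\frac{2 \Delta P}{\rho}}
Q = 0.636·0.003·√(2·(19.87·1000)/1006)·1000 = 11.99 L/s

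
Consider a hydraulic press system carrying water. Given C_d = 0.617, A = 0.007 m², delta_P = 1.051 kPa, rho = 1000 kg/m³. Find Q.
Formula: Q = C_d A \sqrt{\frac{2 \Delta P}{\rho}}
Q = 0.617·0.007·√(2·(1.051·1000)/1000)·1000 = 6.262 L/s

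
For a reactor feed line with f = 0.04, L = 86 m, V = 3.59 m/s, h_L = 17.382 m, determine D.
Formula: h_L = f \frac{L}{D} \frac{V^2}{2g}
Substituting knowns: 17.382 = 0.04·(86/D)·3.59²/(2·9.81)
Solving for D: D = 0.04·86·3.59²/(2·9.81·17.382) = 0.13 m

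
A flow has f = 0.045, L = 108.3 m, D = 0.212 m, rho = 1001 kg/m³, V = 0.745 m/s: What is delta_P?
Formula: \Delta P = f \frac{L}{D} \frac{\rho V^2}{2}
delta_P = 0.045·(108.3/0.212)·0.5·1001·0.745²/1000 = 6.386 kPa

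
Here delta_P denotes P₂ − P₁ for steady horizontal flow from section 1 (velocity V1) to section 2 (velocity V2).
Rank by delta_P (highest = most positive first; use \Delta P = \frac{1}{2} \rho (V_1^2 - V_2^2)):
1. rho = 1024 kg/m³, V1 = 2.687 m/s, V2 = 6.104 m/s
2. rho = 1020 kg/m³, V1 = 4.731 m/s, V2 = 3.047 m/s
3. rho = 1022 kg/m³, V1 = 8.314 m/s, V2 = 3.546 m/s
Case 1: delta_P = -15.38 kPa
Case 2: delta_P = 6.68 kPa
Case 3: delta_P = 28.9 kPa
Ranking (highest first): 3, 2, 1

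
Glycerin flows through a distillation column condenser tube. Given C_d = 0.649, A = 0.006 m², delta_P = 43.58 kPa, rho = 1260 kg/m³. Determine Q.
Formula: Q = C_d A \sqrt{\frac{2 \Delta P}{\rho}}
Q = 0.649·0.006·√(2·(43.58·1000)/1260)·1000 = 32.39 L/s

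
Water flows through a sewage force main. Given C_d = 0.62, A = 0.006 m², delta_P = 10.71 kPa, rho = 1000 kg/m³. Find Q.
Formula: Q = C_d A \sqrt{\frac{2 \Delta P}{\rho}}
Q = 0.62·0.006·√(2·(10.71·1000)/1000)·1000 = 17.22 L/s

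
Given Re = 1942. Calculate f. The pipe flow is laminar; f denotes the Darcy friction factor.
Formula: f = \frac{64}{Re}
f = 64/1942 = 0.03296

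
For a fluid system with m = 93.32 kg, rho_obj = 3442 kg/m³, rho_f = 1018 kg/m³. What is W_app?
Formula: W_{app} = mg\left(1 - \frac{\rho_f}{\rho_{obj}}\right)
W_app = 93.32·9.81·(1 − 1018/3442) = 644.7 N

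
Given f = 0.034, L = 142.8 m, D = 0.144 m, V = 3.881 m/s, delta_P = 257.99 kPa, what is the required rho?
Formula: \Delta P = f \frac{L}{D} \frac{\rho V^2}{2}
Substituting knowns: 257.99 = 0.034·(142.8/0.144)·0.5·rho·3.881²/1000
Solving for rho: rho = (257.99·1000)/(0.034·(142.8/0.144)·0.5·3.881²) = 1016 kg/m³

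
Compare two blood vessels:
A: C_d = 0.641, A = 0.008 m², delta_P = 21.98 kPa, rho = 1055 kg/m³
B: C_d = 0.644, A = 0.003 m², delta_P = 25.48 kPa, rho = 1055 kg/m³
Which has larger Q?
Q(A) = 33.1 L/s, Q(B) = 13.43 L/s. Answer: A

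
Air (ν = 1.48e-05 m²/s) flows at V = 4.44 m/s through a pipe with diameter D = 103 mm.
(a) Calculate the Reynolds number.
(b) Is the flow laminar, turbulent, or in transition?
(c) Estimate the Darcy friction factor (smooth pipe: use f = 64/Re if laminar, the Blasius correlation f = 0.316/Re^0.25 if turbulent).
(a) Re = V·D/ν = 4.44·0.103/1.48e-05 = 30900
(b) Flow regime: turbulent (Re > 4000)
(c) Friction factor: f = 0.316/Re^0.25 = 0.316/30900^0.25 = 0.02383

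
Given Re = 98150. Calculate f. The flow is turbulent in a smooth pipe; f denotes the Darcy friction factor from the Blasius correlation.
Formula: f = \frac{0.316}{Re^{0.25}}
f = 0.316/98150^0.25 = 0.01785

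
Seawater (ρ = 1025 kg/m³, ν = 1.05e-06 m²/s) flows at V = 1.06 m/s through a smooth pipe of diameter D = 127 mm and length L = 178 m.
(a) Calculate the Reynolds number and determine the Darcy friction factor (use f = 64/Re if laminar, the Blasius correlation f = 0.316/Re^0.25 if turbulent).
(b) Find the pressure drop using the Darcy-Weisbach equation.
(a) Re = V·D/ν = 1.06·0.127/1.05e-06 = 128210 → turbulent (Re > 4000); f = 0.316/Re^0.25 = 0.316/128210^0.25 = 0.0167 (Blasius is strictly valid for Re ≲ 1e5; used here as the smooth-pipe estimate the problem specifies)
(b) Darcy-Weisbach: ΔP = f·(L/D)·½ρV²/1000 = 0.0167·(178/0.127)·½·1025·1.06²/1000 = 13.48 kPa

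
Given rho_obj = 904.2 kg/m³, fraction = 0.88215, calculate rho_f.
Formula: f_{sub} = \frac{\rho_{obj}}{\rho_f}
Substituting knowns: 0.88215 = 904.2/rho_f
Solving for rho_f: rho_f = 904.2/0.88215 = 1025 kg/m³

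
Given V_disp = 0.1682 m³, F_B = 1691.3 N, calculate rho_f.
Formula: F_B = \rho_f g V_{disp}
Substituting knowns: 1691.3 = rho_f·9.81·0.1682
Solving for rho_f: rho_f = 1691.3/(9.81·0.1682) = 1025 kg/m³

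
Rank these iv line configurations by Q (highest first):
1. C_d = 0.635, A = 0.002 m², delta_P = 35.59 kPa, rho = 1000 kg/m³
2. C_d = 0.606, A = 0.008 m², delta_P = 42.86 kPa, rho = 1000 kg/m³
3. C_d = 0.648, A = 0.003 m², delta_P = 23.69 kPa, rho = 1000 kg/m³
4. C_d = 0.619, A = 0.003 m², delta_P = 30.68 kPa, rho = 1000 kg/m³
Case 1: Q = 10.71 L/s
Case 2: Q = 44.89 L/s
Case 3: Q = 13.38 L/s
Case 4: Q = 14.55 L/s
Ranking (highest first): 2, 4, 3, 1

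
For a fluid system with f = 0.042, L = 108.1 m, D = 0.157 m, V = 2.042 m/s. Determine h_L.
Formula: h_L = f \frac{L}{D} \frac{V^2}{2g}
h_L = 0.042·(108.1/0.157)·2.042²/(2·9.81) = 6.146 m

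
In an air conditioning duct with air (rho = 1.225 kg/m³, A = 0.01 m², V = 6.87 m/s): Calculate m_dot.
Formula: \dot{m} = \rho A V
m_dot = 1.225·0.01·6.87 = 0.08416 kg/s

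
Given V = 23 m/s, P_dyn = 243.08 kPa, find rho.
Formula: P_{dyn} = \frac{1}{2} \rho V^2
Substituting knowns: 243.08 = 0.5·rho·23²/1000
Solving for rho: rho = 2·(243.08·1000)/23² = 919 kg/m³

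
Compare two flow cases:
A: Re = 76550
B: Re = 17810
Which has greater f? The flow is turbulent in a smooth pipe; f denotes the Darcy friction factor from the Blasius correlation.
f(A) = 0.019, f(B) = 0.02735. Answer: B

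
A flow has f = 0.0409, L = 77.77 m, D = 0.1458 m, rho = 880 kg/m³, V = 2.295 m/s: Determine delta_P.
Formula: \Delta P = f \frac{L}{D} \frac{\rho V^2}{2}
delta_P = 0.0409·(77.77/0.1458)·0.5·880·2.295²/1000 = 50.56 kPa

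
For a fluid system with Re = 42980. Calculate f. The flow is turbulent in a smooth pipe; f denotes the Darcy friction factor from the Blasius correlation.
Formula: f = \frac{0.316}{Re^{0.25}}
f = 0.316/42980^0.25 = 0.02195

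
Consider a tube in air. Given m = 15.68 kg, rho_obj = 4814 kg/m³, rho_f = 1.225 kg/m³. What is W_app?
Formula: W_{app} = mg\left(1 - \frac{\rho_f}{\rho_{obj}}\right)
W_app = 15.68·9.81·(1 − 1.225/4814) = 153.8 N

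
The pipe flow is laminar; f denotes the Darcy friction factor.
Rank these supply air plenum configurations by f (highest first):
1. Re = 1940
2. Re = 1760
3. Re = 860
Case 1: f = 0.03299
Case 2: f = 0.03636
Case 3: f = 0.07442
Ranking (highest first): 3, 2, 1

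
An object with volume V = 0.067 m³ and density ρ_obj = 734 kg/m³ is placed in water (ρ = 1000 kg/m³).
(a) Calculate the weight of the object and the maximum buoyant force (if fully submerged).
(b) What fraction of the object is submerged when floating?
(a) W=rho_obj*g*V=734*9.81*0.067=482.4 N; F_B(max)=rho*g*V=1000*9.81*0.067=657.3 N
(b) Floating fraction=rho_obj/rho=734/1000=0.734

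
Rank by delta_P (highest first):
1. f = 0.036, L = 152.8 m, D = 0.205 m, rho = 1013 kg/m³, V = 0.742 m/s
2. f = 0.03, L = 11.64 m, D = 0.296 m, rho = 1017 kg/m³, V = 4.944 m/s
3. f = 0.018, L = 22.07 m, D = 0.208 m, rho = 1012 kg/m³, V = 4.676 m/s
Case 1: delta_P = 7.483 kPa
Case 2: delta_P = 14.66 kPa
Case 3: delta_P = 21.13 kPa
Ranking (highest first): 3, 2, 1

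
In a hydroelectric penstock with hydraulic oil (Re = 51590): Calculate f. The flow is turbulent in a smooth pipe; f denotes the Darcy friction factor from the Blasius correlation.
Formula: f = \frac{0.316}{Re^{0.25}}
f = 0.316/51590^0.25 = 0.02097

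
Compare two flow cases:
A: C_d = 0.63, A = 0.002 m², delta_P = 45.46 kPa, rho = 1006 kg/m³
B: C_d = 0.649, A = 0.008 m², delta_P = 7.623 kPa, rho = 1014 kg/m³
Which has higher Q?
Q(A) = 11.98 L/s, Q(B) = 20.13 L/s. Answer: B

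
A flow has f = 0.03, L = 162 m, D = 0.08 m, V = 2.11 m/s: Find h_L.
Formula: h_L = f \frac{L}{D} \frac{V^2}{2g}
h_L = 0.03·(162/0.08)·2.11²/(2·9.81) = 13.79 m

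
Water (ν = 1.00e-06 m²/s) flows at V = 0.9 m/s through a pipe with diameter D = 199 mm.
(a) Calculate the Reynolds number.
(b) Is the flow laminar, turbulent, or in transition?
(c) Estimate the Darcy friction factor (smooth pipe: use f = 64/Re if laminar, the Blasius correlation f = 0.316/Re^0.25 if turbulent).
(a) Re = V·D/ν = 0.9·0.199/1.00e-06 = 179100
(b) Flow regime: turbulent (Re > 4000)
(c) Friction factor: f = 0.316/Re^0.25 = 0.316/179100^0.25 = 0.01536 (Blasius is strictly valid for Re ≲ 1e5; used here as the smooth-pipe estimate the problem specifies)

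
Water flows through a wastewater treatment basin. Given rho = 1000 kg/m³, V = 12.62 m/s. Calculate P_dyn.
Formula: P_{dyn} = \frac{1}{2} \rho V^2
P_dyn = 0.5·1000·12.62²/1000 = 79.63 kPa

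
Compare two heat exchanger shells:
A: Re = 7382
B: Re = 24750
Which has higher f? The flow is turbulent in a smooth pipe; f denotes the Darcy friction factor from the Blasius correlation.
f(A) = 0.03409, f(B) = 0.02519. Answer: A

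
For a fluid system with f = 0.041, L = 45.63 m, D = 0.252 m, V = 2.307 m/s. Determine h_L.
Formula: h_L = f \frac{L}{D} \frac{V^2}{2g}
h_L = 0.041·(45.63/0.252)·2.307²/(2·9.81) = 2.014 m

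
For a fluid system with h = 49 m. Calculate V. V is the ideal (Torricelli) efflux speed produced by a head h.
Formula: V = \sqrt{2 g h}
V = √(2·9.81·49) = 31.01 m/s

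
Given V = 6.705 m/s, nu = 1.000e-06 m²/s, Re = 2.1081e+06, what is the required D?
Formula: Re = \frac{V D}{\nu}
Substituting knowns: 2.1081e+06 = 6.705·D/1.000e-06
Solving for D: D = 2.1081e+06·1.000e-06/6.705 = 0.3144 m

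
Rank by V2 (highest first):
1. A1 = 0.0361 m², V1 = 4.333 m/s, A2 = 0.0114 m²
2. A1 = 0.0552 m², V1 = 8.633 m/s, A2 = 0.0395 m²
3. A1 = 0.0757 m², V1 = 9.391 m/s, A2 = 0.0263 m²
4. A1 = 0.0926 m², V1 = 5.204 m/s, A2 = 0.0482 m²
Case 1: V2 = 13.72 m/s
Case 2: V2 = 12.06 m/s
Case 3: V2 = 27.03 m/s
Case 4: V2 = 9.998 m/s
Ranking (highest first): 3, 1, 2, 4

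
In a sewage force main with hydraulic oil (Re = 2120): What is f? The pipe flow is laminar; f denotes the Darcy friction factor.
Formula: f = \frac{64}{Re}
f = 64/2120 = 0.03019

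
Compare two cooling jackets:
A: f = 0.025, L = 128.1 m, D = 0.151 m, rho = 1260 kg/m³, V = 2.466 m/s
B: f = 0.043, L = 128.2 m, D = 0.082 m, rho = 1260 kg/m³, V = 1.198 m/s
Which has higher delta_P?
delta_P(A) = 81.25 kPa, delta_P(B) = 60.79 kPa. Answer: A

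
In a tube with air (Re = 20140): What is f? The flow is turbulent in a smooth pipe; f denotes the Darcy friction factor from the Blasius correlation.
Formula: f = \frac{0.316}{Re^{0.25}}
f = 0.316/20140^0.25 = 0.02653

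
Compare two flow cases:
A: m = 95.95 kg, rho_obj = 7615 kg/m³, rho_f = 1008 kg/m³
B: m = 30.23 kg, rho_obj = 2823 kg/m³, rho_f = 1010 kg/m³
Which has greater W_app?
W_app(A) = 816.7 N, W_app(B) = 190.5 N. Answer: A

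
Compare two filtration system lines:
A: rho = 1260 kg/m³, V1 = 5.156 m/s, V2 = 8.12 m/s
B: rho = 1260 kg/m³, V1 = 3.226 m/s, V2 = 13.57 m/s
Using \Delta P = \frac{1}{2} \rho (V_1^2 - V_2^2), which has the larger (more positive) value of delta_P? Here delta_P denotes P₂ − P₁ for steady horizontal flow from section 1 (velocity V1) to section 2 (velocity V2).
delta_P(A) = -24.79 kPa, delta_P(B) = -109.5 kPa. Answer: A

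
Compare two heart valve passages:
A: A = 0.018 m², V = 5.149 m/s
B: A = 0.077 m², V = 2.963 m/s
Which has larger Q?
Q(A) = 92.68 L/s, Q(B) = 228.2 L/s. Answer: B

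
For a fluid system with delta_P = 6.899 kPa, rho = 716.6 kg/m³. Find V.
Formula: V = \sqrt{\frac{2 \Delta P}{\rho}}
V = √(2·(6.899·1000)/716.6) = 4.388 m/s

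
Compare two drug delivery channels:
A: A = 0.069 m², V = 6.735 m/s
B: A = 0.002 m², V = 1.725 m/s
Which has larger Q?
Q(A) = 464.7 L/s, Q(B) = 3.45 L/s. Answer: A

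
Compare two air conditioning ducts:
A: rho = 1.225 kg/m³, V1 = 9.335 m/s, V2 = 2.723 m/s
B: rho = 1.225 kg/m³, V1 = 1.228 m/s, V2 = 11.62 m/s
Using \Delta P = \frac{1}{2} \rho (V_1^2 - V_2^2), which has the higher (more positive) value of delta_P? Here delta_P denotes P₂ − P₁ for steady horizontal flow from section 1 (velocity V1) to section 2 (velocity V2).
delta_P(A) = 0.04883 kPa, delta_P(B) = -0.08178 kPa. Answer: A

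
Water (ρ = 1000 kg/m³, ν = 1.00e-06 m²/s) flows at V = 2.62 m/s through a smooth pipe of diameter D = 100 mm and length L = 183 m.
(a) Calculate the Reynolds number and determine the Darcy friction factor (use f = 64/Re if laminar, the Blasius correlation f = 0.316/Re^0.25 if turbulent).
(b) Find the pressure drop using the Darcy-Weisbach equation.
(a) Re = V·D/ν = 2.62·0.1/1.00e-06 = 262000 → turbulent (Re > 4000); f = 0.316/Re^0.25 = 0.316/262000^0.25 = 0.013967 (Blasius is strictly valid for Re ≲ 1e5; used here as the smooth-pipe estimate the problem specifies)
(b) Darcy-Weisbach: ΔP = f·(L/D)·½ρV²/1000 = 0.013967·(183/0.100)·½·1000·2.62²/1000 = 87.73 kPa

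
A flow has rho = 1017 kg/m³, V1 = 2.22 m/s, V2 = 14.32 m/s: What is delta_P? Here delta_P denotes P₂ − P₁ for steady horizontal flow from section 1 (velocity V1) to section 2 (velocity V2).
Formula: \Delta P = \frac{1}{2} \rho (V_1^2 - V_2^2)
delta_P = 0.5·1017·(2.22² − 14.32²)/1000 = -101.8 kPa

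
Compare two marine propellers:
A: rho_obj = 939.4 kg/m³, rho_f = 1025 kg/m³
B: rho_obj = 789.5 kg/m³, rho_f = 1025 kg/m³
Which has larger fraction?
fraction(A) = 0.9165, fraction(B) = 0.7702. Answer: A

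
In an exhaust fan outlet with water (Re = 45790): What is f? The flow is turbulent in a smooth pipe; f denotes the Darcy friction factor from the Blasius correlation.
Formula: f = \frac{0.316}{Re^{0.25}}
f = 0.316/45790^0.25 = 0.0216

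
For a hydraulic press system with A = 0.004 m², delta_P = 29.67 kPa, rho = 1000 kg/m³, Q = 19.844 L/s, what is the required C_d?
Formula: Q = C_d A \sqrt{\frac{2 \Delta P}{\rho}}
Substituting knowns: 19.844 = C_d·0.004·√(2·(29.67·1000)/1000)·1000
Solving for C_d: C_d = (19.844/1000)/(0.004·√(2·(29.67·1000)/1000)) = 0.644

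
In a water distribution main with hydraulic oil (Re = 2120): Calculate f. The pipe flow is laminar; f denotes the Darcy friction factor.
Formula: f = \frac{64}{Re}
f = 64/2120 = 0.03019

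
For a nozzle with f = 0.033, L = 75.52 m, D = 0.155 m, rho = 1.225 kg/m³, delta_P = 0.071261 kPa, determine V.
Formula: \Delta P = f \frac{L}{D} \frac{\rho V^2}{2}
Substituting knowns: 0.071261 = 0.033·(75.52/0.155)·0.5·1.225·V²/1000
Solving for V: V = √((0.071261·1000)/(0.033·(75.52/0.155)·0.5·1.225)) = 2.69 m/s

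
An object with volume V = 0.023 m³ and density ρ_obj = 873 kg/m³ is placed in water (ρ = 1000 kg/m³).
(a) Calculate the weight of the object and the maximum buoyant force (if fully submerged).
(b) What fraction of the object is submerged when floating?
(a) W=rho_obj*g*V=873*9.81*0.023=197.0 N; F_B(max)=rho*g*V=1000*9.81*0.023=225.6 N
(b) Floating fraction=rho_obj/rho=873/1000=0.873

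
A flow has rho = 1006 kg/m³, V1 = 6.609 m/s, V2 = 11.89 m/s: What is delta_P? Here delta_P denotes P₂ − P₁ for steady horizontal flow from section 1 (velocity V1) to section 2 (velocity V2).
Formula: \Delta P = \frac{1}{2} \rho (V_1^2 - V_2^2)
delta_P = 0.5·1006·(6.609² − 11.89²)/1000 = -49.14 kPa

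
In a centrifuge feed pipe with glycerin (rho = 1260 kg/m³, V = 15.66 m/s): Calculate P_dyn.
Formula: P_{dyn} = \frac{1}{2} \rho V^2
P_dyn = 0.5·1260·15.66²/1000 = 154.5 kPa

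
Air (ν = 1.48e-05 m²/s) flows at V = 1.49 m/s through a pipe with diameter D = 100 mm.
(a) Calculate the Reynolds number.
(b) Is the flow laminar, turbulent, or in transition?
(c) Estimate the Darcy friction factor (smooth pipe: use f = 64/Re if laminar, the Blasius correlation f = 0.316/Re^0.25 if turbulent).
(a) Re = V·D/ν = 1.49·0.1/1.48e-05 = 10068
(b) Flow regime: turbulent (Re > 4000)
(c) Friction factor: f = 0.316/Re^0.25 = 0.316/10068^0.25 = 0.03155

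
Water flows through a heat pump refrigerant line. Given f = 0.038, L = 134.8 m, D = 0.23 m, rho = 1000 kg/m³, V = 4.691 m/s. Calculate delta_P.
Formula: \Delta P = f \frac{L}{D} \frac{\rho V^2}{2}
delta_P = 0.038·(134.8/0.23)·0.5·1000·4.691²/1000 = 245 kPa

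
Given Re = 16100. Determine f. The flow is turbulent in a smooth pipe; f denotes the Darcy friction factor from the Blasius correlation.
Formula: f = \frac{0.316}{Re^{0.25}}
f = 0.316/16100^0.25 = 0.02805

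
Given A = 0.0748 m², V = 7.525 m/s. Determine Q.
Formula: Q = A V
Q = 0.0748·7.525·1000 = 562.9 L/s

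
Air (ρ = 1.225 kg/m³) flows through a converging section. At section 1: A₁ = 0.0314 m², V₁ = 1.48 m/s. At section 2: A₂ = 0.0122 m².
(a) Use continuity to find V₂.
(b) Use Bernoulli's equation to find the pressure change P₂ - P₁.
(a) Continuity: A₁V₁=A₂V₂ -> V₂=A₁V₁/A₂=0.0314*1.48/0.0122=3.81 m/s
(b) Bernoulli: P₂-P₁=0.5*rho*(V₁^2-V₂^2)/1000=0.5*1.225*(1.48^2-3.81^2)/1000=-0.007549 kPa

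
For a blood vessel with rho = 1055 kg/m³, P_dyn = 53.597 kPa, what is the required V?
Formula: P_{dyn} = \frac{1}{2} \rho V^2
Substituting knowns: 53.597 = 0.5·1055·V²/1000
Solving for V: V = √(2·(53.597·1000)/1055) = 10.08 m/s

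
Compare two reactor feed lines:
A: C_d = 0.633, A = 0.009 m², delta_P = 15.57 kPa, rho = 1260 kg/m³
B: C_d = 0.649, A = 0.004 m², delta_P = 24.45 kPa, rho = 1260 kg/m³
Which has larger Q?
Q(A) = 28.32 L/s, Q(B) = 16.17 L/s. Answer: A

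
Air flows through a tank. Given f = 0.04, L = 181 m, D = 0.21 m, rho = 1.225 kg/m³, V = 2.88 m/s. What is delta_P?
Formula: \Delta P = f \frac{L}{D} \frac{\rho V^2}{2}
delta_P = 0.04·(181/0.21)·0.5·1.225·2.88²/1000 = 0.1752 kPa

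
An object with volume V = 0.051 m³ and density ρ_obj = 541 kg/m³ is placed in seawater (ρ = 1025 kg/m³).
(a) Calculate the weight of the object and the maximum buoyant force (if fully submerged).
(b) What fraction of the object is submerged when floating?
(a) W=rho_obj*g*V=541*9.81*0.051=270.7 N; F_B(max)=rho*g*V=1025*9.81*0.051=512.8 N
(b) Floating fraction=rho_obj/rho=541/1025=0.528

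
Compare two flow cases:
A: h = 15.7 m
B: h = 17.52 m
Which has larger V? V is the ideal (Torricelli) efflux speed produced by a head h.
V(A) = 17.55 m/s, V(B) = 18.54 m/s. Answer: B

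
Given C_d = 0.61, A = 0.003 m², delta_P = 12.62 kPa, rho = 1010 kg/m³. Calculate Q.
Formula: Q = C_d A \sqrt{\frac{2 \Delta P}{\rho}}
Q = 0.61·0.003·√(2·(12.62·1000)/1010)·1000 = 9.148 L/s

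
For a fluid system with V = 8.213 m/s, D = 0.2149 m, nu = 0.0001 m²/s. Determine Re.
Formula: Re = \frac{V D}{\nu}
Re = 8.213·0.2149/0.0001 = 17650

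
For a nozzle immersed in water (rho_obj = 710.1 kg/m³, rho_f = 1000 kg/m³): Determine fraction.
Formula: f_{sub} = \frac{\rho_{obj}}{\rho_f}
fraction = 710.1/1000 = 0.7101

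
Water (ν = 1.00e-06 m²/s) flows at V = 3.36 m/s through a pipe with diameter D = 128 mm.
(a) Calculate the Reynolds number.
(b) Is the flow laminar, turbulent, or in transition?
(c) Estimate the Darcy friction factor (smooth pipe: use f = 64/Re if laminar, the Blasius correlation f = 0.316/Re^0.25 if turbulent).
(a) Re = V·D/ν = 3.36·0.128/1.00e-06 = 430080
(b) Flow regime: turbulent (Re > 4000)
(c) Friction factor: f = 0.316/Re^0.25 = 0.316/430080^0.25 = 0.01234 (Blasius is strictly valid for Re ≲ 1e5; used here as the smooth-pipe estimate the problem specifies)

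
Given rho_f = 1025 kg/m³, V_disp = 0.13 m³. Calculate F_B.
Formula: F_B = \rho_f g V_{disp}
F_B = 1025·9.81·0.13 = 1307 N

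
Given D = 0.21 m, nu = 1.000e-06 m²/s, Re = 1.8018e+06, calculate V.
Formula: Re = \frac{V D}{\nu}
Substituting knowns: 1.8018e+06 = V·0.21/1.000e-06
Solving for V: V = 1.8018e+06·1.000e-06/0.21 = 8.58 m/s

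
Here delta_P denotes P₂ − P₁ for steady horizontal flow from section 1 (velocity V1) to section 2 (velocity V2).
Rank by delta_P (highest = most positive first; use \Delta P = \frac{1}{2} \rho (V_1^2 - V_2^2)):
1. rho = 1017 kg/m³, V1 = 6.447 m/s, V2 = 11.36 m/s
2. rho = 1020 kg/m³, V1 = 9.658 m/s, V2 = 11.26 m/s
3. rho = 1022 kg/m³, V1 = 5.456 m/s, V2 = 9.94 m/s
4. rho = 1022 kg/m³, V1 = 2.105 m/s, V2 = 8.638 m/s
Case 1: delta_P = -44.49 kPa
Case 2: delta_P = -17.09 kPa
Case 3: delta_P = -35.28 kPa
Case 4: delta_P = -35.86 kPa
Ranking (highest first): 2, 3, 4, 1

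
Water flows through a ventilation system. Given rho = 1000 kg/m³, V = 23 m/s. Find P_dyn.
Formula: P_{dyn} = \frac{1}{2} \rho V^2
P_dyn = 0.5·1000·23²/1000 = 264.5 kPa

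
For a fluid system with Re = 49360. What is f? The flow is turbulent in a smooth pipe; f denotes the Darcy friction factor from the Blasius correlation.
Formula: f = \frac{0.316}{Re^{0.25}}
f = 0.316/49360^0.25 = 0.0212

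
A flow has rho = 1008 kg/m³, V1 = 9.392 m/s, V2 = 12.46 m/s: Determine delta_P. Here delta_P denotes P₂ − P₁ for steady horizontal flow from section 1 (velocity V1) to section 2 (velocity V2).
Formula: \Delta P = \frac{1}{2} \rho (V_1^2 - V_2^2)
delta_P = 0.5·1008·(9.392² − 12.46²)/1000 = -33.79 kPa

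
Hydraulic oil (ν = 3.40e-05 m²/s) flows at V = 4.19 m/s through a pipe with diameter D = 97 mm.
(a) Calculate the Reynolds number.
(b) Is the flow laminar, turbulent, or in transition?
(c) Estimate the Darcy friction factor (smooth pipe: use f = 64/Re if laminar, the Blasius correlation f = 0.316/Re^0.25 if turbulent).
(a) Re = V·D/ν = 4.19·0.097/3.40e-05 = 11954
(b) Flow regime: turbulent (Re > 4000)
(c) Friction factor: f = 0.316/Re^0.25 = 0.316/11954^0.25 = 0.03022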